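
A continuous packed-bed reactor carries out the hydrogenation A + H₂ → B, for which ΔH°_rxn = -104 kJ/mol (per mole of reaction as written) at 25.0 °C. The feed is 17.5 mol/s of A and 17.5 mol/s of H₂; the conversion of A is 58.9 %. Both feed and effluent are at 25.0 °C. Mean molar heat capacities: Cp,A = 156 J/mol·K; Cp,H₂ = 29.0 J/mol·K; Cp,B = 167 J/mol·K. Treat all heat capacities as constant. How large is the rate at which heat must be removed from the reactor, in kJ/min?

Q_out = 64300 kJ/min

Extent of reaction ξ = 0.589 × 17.5 = 10.307 mol/s
Reaction term: ξ·ΔH°_rxn = 10.307 × -104 = -1072 kJ/s
Q = ΔH = -1072 kJ/s = -1072 kW
Heat removed = 64319 kJ/min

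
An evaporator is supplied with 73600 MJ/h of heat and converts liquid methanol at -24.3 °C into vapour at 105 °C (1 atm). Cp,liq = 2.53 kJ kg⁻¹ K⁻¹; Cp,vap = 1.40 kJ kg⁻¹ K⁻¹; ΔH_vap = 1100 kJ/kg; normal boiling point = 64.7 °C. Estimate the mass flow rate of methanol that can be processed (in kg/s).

ṁ = 14.8 kg/s

Δh = 2.53×(64.7−-24.3) + 1100 + 1.40×(105−64.7) = 1381.6 kJ/kg
Q = 73600 MJ/h = 20444 kJ/s = 20444 kJ/s
ṁ = Q/Δh = 20444 / 1381.6 = 14.798 kg/s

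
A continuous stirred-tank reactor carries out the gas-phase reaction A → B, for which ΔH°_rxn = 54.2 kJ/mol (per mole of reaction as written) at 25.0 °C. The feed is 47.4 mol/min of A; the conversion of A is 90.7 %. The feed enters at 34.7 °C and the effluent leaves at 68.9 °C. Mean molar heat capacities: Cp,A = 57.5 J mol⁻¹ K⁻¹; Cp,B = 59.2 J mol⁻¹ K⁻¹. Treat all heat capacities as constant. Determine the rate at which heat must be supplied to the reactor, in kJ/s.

Extent of reaction ξ = 0.907 × 47.4 = 42.992 mol/min
Reaction term: ξ·ΔH°_rxn = 42.992 × 54.2 = 2330.2 kJ/min
Sensible, feed 34.7→25 °C: -26.437 kJ/min
Outlet flows (mol/min): A 4.4082, B 42.992
Sensible, products 25→68.9 °C: 122.86 kJ/min
Q = ΔH = 2426.6 kJ/min = 40.443 kW
Heat supplied = 40.443 kJ/s

Q_in = 40.4 kJ/s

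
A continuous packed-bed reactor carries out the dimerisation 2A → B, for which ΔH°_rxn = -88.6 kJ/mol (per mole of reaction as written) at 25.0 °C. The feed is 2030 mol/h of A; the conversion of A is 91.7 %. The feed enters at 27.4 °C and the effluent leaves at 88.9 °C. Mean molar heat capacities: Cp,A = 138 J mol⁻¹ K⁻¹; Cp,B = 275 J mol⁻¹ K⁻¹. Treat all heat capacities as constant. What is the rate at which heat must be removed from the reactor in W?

Extent of reaction ξ = 0.917 × 2030 / 2 = 930.75 mol/h
Reaction term: ξ·ΔH°_rxn = 930.75 × -88.6 = -82465 kJ/h
Sensible, feed 27.4→25 °C: -672.34 kJ/h
Outlet flows (mol/h): A 168.49, B 930.75
Sensible, products 25→88.9 °C: 17841 kJ/h
Q = ΔH = -65296 kJ/h = -18.138 kW
Heat removed = 18138 W

Q_out = 18100 W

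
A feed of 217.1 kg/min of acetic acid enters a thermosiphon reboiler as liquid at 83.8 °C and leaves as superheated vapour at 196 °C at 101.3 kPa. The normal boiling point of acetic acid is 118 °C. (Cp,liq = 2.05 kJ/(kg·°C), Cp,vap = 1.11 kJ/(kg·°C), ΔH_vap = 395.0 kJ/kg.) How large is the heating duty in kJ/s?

Q = 2000 kJ/s

liquid 83.8→118 °C: 70.11 kJ/kg
vaporisation at 118 °C: 395 kJ/kg
vapour 118→196 °C: 86.58 kJ/kg
Δh = 70.11 + 395 + 86.58 = 551.69 kJ/kg
Q = ṁ·Δh = 217.1 kg/min × 551.69 kJ/kg = 119770 kJ/min
|Q| = 1996.2 kW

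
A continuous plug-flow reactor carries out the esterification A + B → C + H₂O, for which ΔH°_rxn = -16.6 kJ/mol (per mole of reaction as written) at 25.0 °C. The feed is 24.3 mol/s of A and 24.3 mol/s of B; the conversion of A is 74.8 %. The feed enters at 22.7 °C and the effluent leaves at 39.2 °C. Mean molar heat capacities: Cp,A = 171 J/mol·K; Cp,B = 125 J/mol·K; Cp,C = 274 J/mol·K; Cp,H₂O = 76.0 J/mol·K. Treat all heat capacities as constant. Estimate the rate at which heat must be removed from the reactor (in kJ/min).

Q_out = 10100 kJ/min

Extent of reaction ξ = 0.748 × 24.3 = 18.176 mol/s
Reaction term: ξ·ΔH°_rxn = 18.176 × -16.6 = -301.73 kJ/s
Sensible, feed 22.7→25 °C: 16.543 kJ/s
Outlet flows (mol/s): A 6.1236, B 6.1236, C 18.176, H₂O 18.176
Sensible, products 25→39.2 °C: 116.08 kJ/s
Q = ΔH = -169.11 kJ/s = -169.11 kW
Heat removed = 10147 kJ/min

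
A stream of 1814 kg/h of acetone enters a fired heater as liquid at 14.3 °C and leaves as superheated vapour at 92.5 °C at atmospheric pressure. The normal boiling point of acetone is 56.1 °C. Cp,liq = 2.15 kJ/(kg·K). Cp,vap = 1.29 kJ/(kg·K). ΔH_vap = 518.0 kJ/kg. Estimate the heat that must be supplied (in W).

Q = 330000 W

liquid 14.3→56.1 °C: 89.87 kJ/kg
vaporisation at 56.1 °C: 518 kJ/kg
vapour 56.1→92.5 °C: 46.956 kJ/kg
Δh = 89.87 + 518 + 46.956 = 654.83 kJ/kg
Q = ṁ·Δh = 1814 kg/h × 654.83 kJ/kg = 1.1879e+06 kJ/h
|Q| = 329.96 kW = 329960 W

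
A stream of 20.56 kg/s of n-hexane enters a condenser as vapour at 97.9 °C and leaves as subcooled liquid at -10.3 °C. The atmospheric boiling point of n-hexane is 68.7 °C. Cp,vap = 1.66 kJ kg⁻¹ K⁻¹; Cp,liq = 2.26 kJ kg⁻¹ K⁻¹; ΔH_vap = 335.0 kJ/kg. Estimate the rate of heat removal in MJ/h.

vapour 97.9→68.7 °C: -48.472 kJ/kg
condensation at 68.7 °C: -335 kJ/kg
liquid 68.7→-10.3 °C: -178.54 kJ/kg
Δh = -48.472 + -335 + -178.54 = -562.01 kJ/kg
Q = ṁ·Δh = 20.56 kg/s × -562.01 kJ/kg = -11555 kJ/s
|Q| = 11555 kW = 41598 MJ/h

Q_c = 41600 MJ/h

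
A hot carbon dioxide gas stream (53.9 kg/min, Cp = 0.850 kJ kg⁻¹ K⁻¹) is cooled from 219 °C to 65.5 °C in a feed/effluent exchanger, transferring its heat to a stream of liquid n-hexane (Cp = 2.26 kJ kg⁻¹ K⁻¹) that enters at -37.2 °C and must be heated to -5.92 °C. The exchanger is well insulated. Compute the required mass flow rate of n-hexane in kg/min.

Heat released by hot stream: Q = 53.9 × 0.850 × (219 − 65.5) = 7032.6 kJ/min
Energy balance on cold side (adiabatic exchanger): Q = ṁ_c·Cp_c·(T_c,out − T_c,in)
ṁ_c = 7032.6 / [2.26 × (-5.92 − -37.2)] = 99.481 kg/min

ṁ_c = 99.5 kg/min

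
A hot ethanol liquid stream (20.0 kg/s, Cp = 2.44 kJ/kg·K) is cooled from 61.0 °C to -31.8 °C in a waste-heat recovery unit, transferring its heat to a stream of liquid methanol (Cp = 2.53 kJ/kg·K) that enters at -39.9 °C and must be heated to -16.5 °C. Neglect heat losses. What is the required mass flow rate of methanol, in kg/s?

ṁ_c = 76.5 kg/s

Heat released by hot stream: Q = 20.0 × 2.44 × (61.0 − -31.8) = 4528.6 kJ/s
Energy balance on cold side (adiabatic exchanger): Q = ṁ_c·Cp_c·(T_c,out − T_c,in)
ṁ_c = 4528.6 / [2.53 × (-16.5 − -39.9)] = 76.495 kg/s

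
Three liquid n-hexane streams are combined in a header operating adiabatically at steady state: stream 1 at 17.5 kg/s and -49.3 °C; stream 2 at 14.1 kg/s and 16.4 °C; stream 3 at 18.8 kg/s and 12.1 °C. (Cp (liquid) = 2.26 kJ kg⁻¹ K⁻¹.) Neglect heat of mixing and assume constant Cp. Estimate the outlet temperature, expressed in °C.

T_out = -8.02 °C

Energy balance with Q = 0: Σ ṁᵢCp,ᵢ(T_out − Tᵢ) = 0
Σ ṁᵢCp,ᵢTᵢ = 17.5×2.26×-49.3 + 14.1×2.26×16.4 + 18.8×2.26×12.1 = -913.11
Σ ṁᵢCp,ᵢ = 17.5×2.26 + 14.1×2.26 + 18.8×2.26 = 113.9
T_out = -913.11 / 113.9 = -8.0165 °C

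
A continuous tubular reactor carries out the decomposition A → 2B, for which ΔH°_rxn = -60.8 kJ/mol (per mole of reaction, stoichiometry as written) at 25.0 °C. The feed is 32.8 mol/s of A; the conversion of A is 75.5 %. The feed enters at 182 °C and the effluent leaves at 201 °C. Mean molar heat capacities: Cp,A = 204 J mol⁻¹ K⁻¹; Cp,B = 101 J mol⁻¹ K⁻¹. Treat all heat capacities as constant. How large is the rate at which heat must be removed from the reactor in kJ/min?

Q_out = 83200 kJ/min

Extent of reaction ξ = 0.755 × 32.8 = 24.764 mol/s
Reaction term: ξ·ΔH°_rxn = 24.764 × -60.8 = -1505.7 kJ/s
Sensible, feed 182→25 °C: -1050.5 kJ/s
Outlet flows (mol/s): A 8.036, B 49.528
Sensible, products 25→201 °C: 1168.9 kJ/s
Q = ΔH = -1387.2 kJ/s = -1387.2 kW
Heat removed = 83234 kJ/min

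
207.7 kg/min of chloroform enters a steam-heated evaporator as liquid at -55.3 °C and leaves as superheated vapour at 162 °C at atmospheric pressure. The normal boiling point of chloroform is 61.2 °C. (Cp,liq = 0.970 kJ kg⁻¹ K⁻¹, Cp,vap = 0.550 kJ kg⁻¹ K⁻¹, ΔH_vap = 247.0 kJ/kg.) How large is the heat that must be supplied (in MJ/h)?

Q = 5180 MJ/h

liquid -55.3→61.2 °C: 113 kJ/kg
vaporisation at 61.2 °C: 247 kJ/kg
vapour 61.2→162 °C: 55.44 kJ/kg
Δh = 113 + 247 + 55.44 = 415.44 kJ/kg
Q = ṁ·Δh = 207.7 kg/min × 415.44 kJ/kg = 86288 kJ/min
|Q| = 1438.1 kW = 5177.3 MJ/h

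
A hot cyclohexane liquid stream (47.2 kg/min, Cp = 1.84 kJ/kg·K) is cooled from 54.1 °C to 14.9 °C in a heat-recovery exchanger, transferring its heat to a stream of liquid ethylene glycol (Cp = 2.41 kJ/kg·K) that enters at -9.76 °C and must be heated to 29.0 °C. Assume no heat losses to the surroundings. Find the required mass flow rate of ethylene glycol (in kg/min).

Heat released by hot stream: Q = 47.2 × 1.84 × (54.1 − 14.9) = 3404.4 kJ/min
Energy balance on cold side (adiabatic exchanger): Q = ṁ_c·Cp_c·(T_c,out − T_c,in)
ṁ_c = 3404.4 / [2.41 × (29.0 − -9.76)] = 36.446 kg/min

ṁ_c = 36.4 kg/min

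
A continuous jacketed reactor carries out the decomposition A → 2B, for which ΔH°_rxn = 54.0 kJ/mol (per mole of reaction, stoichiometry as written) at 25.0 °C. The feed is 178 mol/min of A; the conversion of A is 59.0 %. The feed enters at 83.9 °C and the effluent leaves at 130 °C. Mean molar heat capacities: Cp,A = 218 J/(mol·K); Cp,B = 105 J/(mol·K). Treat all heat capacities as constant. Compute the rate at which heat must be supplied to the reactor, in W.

Q_in = 123000 W

Extent of reaction ξ = 0.590 × 178 = 105.02 mol/min
Reaction term: ξ·ΔH°_rxn = 105.02 × 54.0 = 5671.1 kJ/min
Sensible, feed 83.9→25 °C: -2285.6 kJ/min
Outlet flows (mol/min): A 72.98, B 210.04
Sensible, products 25→130 °C: 3986.2 kJ/min
Q = ΔH = 7371.7 kJ/min = 122.86 kW
Heat supplied = 122860 W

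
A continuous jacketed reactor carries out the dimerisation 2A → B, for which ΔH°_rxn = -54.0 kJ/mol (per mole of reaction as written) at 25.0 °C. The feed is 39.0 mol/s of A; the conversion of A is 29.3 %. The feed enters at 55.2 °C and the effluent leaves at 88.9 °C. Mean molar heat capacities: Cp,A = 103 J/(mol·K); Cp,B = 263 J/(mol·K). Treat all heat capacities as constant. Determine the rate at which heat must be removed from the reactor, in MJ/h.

Q_out = 548 MJ/h

Extent of reaction ξ = 0.293 × 39.0 / 2 = 5.7135 mol/s
Reaction term: ξ·ΔH°_rxn = 5.7135 × -54.0 = -308.53 kJ/s
Sensible, feed 55.2→25 °C: -121.31 kJ/s
Outlet flows (mol/s): A 27.573, B 5.7135
Sensible, products 25→88.9 °C: 277.5 kJ/s
Q = ΔH = -152.35 kJ/s = -152.35 kW
Heat removed = 548.44 MJ/h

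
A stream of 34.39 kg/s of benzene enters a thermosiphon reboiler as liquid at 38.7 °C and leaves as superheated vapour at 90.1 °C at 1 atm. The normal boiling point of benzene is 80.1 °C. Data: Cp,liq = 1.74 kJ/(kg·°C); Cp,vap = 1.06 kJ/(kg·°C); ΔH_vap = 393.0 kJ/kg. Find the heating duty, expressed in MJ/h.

Q = 58900 MJ/h

liquid 38.7→80.1 °C: 72.036 kJ/kg
vaporisation at 80.1 °C: 393 kJ/kg
vapour 80.1→90.1 °C: 10.6 kJ/kg
Δh = 72.036 + 393 + 10.6 = 475.64 kJ/kg
Q = ṁ·Δh = 34.39 kg/s × 475.64 kJ/kg = 16357 kJ/s
|Q| = 16357 kW = 58886 MJ/h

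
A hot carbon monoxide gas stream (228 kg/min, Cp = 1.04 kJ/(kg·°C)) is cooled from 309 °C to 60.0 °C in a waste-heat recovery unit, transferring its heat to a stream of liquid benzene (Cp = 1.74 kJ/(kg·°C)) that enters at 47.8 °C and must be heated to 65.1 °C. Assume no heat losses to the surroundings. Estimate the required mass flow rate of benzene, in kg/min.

ṁ_c = 1960 kg/min

Heat released by hot stream: Q = 228 × 1.04 × (309 − 60.0) = 59043 kJ/min
Energy balance on cold side (adiabatic exchanger): Q = ṁ_c·Cp_c·(T_c,out − T_c,in)
ṁ_c = 59043 / [1.74 × (65.1 − 47.8)] = 1961.4 kg/min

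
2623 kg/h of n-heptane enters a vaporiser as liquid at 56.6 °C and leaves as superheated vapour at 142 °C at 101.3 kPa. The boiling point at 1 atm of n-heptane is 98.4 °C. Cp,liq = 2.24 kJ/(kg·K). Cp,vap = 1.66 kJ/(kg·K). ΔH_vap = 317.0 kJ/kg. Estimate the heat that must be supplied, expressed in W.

liquid 56.6→98.4 °C: 93.632 kJ/kg
vaporisation at 98.4 °C: 317 kJ/kg
vapour 98.4→142 °C: 72.376 kJ/kg
Δh = 93.632 + 317 + 72.376 = 483.01 kJ/kg
Q = ṁ·Δh = 2623 kg/h × 483.01 kJ/kg = 1.2669e+06 kJ/h
|Q| = 351.92 kW = 351920 W

Q = 352000 W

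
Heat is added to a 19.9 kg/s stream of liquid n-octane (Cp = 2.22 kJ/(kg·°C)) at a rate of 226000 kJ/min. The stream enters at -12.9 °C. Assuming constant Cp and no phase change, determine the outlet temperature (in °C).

T_out = 72.4 °C

Q = 226000 kJ/min = 3766.7 kJ/s
ΔT = Q/(ṁ·Cp) = 3766.7/(19.9×2.22) = 85.261 K
T_out = -12.9 + 85.261 = 72.361 °C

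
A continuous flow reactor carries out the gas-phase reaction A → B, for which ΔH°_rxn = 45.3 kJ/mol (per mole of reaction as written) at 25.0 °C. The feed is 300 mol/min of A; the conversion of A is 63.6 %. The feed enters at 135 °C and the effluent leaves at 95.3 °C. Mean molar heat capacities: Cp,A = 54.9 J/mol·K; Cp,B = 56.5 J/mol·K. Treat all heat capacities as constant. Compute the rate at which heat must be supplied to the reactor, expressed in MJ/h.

Q_in = 481 MJ/h

Extent of reaction ξ = 0.636 × 300 = 190.8 mol/min
Reaction term: ξ·ΔH°_rxn = 190.8 × 45.3 = 8643.2 kJ/min
Sensible, feed 135→25 °C: -1811.7 kJ/min
Outlet flows (mol/min): A 109.2, B 190.8
Sensible, products 25→95.3 °C: 1179.3 kJ/min
Q = ΔH = 8010.8 kJ/min = 133.51 kW
Heat supplied = 480.65 MJ/h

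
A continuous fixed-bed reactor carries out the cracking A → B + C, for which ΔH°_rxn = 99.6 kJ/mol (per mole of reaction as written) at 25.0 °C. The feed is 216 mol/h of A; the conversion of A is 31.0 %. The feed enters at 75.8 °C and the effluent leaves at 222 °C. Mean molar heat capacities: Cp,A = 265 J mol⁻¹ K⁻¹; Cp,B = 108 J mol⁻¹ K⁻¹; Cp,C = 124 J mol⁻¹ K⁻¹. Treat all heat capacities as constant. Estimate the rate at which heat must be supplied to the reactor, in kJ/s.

Q_in = 4.06 kJ/s

Extent of reaction ξ = 0.310 × 216 = 66.96 mol/h
Reaction term: ξ·ΔH°_rxn = 66.96 × 99.6 = 6669.2 kJ/h
Sensible, feed 75.8→25 °C: -2907.8 kJ/h
Outlet flows (mol/h): A 149.04, B 66.96, C 66.96
Sensible, products 25→222 °C: 10841 kJ/h
Q = ΔH = 14602 kJ/h = 4.0562 kW
Heat supplied = 4.0562 kJ/s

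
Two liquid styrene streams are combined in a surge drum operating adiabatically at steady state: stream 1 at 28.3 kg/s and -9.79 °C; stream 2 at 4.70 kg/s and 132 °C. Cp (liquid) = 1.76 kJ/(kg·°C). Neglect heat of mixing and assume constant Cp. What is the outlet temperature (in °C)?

T_out = 10.4 °C

Adiabatic, steady state ⇒ Σ ṁᵢCp,ᵢ(T_out − Tᵢ) = 0
Σ ṁᵢCp,ᵢTᵢ = 28.3×1.76×-9.79 + 4.70×1.76×132 = 604.28
Σ ṁᵢCp,ᵢ = 28.3×1.76 + 4.70×1.76 = 58.08
T_out = 604.28 / 58.08 = 10.404 °C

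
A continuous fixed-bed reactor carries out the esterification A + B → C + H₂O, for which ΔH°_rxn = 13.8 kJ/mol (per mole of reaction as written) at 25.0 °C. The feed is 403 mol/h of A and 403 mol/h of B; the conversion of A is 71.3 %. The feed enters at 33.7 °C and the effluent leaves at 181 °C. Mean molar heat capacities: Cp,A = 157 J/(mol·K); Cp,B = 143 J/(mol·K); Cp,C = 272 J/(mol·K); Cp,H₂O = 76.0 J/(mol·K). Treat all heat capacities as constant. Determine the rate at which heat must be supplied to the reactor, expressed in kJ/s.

Extent of reaction ξ = 0.713 × 403 = 287.34 mol/h
Reaction term: ξ·ΔH°_rxn = 287.34 × 13.8 = 3965.3 kJ/h
Sensible, feed 33.7→25 °C: -1051.8 kJ/h
Outlet flows (mol/h): A 115.66, B 115.66, C 287.34, H₂O 287.34
Sensible, products 25→181 °C: 21012 kJ/h
Q = ΔH = 23925 kJ/h = 6.646 kW
Heat supplied = 6.646 kJ/s

Q_in = 6.65 kJ/s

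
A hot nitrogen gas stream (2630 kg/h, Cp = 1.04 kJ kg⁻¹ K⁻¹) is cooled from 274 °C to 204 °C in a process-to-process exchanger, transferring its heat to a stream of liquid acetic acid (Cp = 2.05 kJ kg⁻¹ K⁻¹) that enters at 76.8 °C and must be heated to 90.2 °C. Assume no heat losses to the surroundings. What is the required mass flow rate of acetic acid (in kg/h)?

ṁ_c = 6970 kg/h

Heat released by hot stream: Q = 2630 × 1.04 × (274 − 204) = 191460 kJ/h
Energy balance on cold side (adiabatic exchanger): Q = ṁ_c·Cp_c·(T_c,out − T_c,in)
ṁ_c = 191460 / [2.05 × (90.2 − 76.8)] = 6969.9 kg/h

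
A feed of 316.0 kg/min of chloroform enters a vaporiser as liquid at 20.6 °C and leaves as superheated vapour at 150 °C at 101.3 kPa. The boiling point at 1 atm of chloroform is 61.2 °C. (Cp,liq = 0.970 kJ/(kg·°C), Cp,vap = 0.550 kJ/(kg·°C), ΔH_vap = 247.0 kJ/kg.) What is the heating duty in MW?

Q = 1.77 MW

liquid 20.6→61.2 °C: 39.382 kJ/kg
vaporisation at 61.2 °C: 247 kJ/kg
vapour 61.2→150 °C: 48.84 kJ/kg
Δh = 39.382 + 247 + 48.84 = 335.22 kJ/kg
Q = ṁ·Δh = 316.0 kg/min × 335.22 kJ/kg = 105930 kJ/min
|Q| = 1765.5 kW = 1.7655 MW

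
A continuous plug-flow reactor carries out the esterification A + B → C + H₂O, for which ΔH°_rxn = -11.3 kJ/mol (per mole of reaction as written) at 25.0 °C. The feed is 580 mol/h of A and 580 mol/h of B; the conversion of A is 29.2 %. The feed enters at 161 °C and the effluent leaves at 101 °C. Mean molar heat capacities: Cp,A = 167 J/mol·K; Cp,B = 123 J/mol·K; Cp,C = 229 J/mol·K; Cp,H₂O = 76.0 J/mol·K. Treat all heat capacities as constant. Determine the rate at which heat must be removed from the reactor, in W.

Extent of reaction ξ = 0.292 × 580 = 169.36 mol/h
Reaction term: ξ·ΔH°_rxn = 169.36 × -11.3 = -1913.8 kJ/h
Sensible, feed 161→25 °C: -22875 kJ/h
Outlet flows (mol/h): A 410.64, B 410.64, C 169.36, H₂O 169.36
Sensible, products 25→101 °C: 12976 kJ/h
Q = ΔH = -11813 kJ/h = -3.2813 kW
Heat removed = 3281.3 W

Q_out = 3280 W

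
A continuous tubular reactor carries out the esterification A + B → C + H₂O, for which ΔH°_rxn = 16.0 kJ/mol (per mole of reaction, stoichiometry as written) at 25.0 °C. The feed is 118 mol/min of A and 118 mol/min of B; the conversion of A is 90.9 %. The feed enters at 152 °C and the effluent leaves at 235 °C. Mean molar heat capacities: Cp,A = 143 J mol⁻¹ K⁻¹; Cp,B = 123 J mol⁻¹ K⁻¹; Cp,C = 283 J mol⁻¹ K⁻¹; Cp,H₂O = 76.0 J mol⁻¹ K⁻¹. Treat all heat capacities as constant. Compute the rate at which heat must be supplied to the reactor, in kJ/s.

Extent of reaction ξ = 0.909 × 118 = 107.26 mol/min
Reaction term: ξ·ΔH°_rxn = 107.26 × 16.0 = 1716.2 kJ/min
Sensible, feed 152→25 °C: -3986.3 kJ/min
Outlet flows (mol/min): A 10.738, B 10.738, C 107.26, H₂O 107.26
Sensible, products 25→235 °C: 8686.3 kJ/min
Q = ΔH = 6416.2 kJ/min = 106.94 kW
Heat supplied = 106.94 kJ/s

Q_in = 107 kJ/s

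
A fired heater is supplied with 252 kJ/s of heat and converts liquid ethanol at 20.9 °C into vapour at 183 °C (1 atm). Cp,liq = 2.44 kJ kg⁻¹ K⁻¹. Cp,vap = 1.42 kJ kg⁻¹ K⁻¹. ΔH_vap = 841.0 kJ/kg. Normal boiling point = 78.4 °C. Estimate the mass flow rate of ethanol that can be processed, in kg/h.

Δh = 2.44×(78.4−20.9) + 841.0 + 1.42×(183−78.4) = 1129.8 kJ/kg
Q = 252 kJ/s = 252 kJ/s = 907200 kJ/h
ṁ = Q/Δh = 907200 / 1129.8 = 802.95 kg/h

ṁ = 803 kg/h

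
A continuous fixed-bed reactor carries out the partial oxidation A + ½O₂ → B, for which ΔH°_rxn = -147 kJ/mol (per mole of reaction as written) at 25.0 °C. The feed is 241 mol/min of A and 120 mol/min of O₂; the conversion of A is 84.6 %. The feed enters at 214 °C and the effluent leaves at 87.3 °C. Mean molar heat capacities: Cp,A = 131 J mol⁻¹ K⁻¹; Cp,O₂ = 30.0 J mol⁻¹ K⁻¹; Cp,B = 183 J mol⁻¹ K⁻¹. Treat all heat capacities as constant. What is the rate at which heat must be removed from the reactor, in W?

Extent of reaction ξ = 0.846 × 241 = 203.89 mol/min
Reaction term: ξ·ΔH°_rxn = 203.89 × -147 = -29971 kJ/min
Sensible, feed 214→25 °C: -6647.3 kJ/min
Outlet flows (mol/min): A 37.114, O₂ 18.057, B 203.89
Sensible, products 25→87.3 °C: 2661.1 kJ/min
Q = ΔH = -33957 kJ/min = -565.96 kW
Heat removed = 565960 W

Q_out = 566000 W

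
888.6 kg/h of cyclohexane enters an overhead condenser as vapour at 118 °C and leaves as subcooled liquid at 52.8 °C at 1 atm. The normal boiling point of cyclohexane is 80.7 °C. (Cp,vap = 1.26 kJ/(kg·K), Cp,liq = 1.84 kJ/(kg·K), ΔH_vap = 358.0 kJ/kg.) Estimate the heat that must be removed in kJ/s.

Q_c = 113 kJ/s

vapour 118→80.7 °C: -46.998 kJ/kg
condensation at 80.7 °C: -358 kJ/kg
liquid 80.7→52.8 °C: -51.336 kJ/kg
Δh = -46.998 + -358 + -51.336 = -456.33 kJ/kg
Q = ṁ·Δh = 888.6 kg/h × -456.33 kJ/kg = -405500 kJ/h
|Q| = 112.64 kW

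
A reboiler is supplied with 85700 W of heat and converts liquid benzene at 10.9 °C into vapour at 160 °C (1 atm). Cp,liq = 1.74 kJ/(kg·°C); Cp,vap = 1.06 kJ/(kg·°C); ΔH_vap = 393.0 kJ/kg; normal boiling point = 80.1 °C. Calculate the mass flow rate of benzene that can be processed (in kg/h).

Δh = 1.74×(80.1−10.9) + 393.0 + 1.06×(160−80.1) = 598.1 kJ/kg
Q = 85700 W = 85.7 kJ/s = 308520 kJ/h
ṁ = Q/Δh = 308520 / 598.1 = 515.83 kg/h

ṁ = 516 kg/h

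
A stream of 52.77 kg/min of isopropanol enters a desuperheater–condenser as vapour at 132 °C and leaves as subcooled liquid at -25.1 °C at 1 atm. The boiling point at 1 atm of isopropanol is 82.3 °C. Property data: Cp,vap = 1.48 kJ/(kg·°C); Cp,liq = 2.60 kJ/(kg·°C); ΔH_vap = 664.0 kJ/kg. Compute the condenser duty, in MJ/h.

Q_c = 3220 MJ/h

vapour 132→82.3 °C: -73.556 kJ/kg
condensation at 82.3 °C: -664 kJ/kg
liquid 82.3→-25.1 °C: -279.24 kJ/kg
Δh = -73.556 + -664 + -279.24 = -1016.8 kJ/kg
Q = ṁ·Δh = 52.77 kg/min × -1016.8 kJ/kg = -53656 kJ/min
|Q| = 894.27 kW = 3219.4 MJ/h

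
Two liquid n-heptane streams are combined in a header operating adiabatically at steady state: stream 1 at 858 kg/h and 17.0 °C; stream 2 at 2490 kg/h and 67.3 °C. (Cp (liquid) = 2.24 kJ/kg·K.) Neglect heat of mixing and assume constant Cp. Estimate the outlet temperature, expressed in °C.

No heat crosses the boundary, so H_out = H_in.
T_out = Σ ṁᵢCp,ᵢTᵢ / Σ ṁᵢCp,ᵢ
      = 408050 / 7499.5 = 54.409 °C

T_out = 54.4 °C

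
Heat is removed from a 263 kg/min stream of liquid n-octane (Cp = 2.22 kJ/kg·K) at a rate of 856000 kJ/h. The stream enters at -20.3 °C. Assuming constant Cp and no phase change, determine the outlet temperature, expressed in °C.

T_out = -44.7 °C

Q = 856000 kJ/h = 14267 kJ/min
ΔT = Q/(ṁ·Cp) = 14267/(263×2.22) = 24.435 K
T_out = -20.3 − 24.435 = -44.735 °C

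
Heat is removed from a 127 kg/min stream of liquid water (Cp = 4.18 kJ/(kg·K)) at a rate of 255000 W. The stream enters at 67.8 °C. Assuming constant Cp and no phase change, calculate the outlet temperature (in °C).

Q = 255000 W = 15300 kJ/min
ΔT = Q/(ṁ·Cp) = 15300/(127×4.18) = 28.821 K
T_out = 67.8 − 28.821 = 38.979 °C

T_out = 39.0 °C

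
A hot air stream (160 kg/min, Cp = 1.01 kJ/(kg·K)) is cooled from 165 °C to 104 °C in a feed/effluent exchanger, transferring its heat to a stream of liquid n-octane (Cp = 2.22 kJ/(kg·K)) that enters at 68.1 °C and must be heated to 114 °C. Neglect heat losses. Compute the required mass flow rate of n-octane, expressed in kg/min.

ṁ_c = 96.7 kg/min

Heat released by hot stream: Q = 160 × 1.01 × (165 − 104) = 9857.6 kJ/min
Energy balance on cold side (adiabatic exchanger): Q = ṁ_c·Cp_c·(T_c,out − T_c,in)
ṁ_c = 9857.6 / [2.22 × (114 − 68.1)] = 96.74 kg/min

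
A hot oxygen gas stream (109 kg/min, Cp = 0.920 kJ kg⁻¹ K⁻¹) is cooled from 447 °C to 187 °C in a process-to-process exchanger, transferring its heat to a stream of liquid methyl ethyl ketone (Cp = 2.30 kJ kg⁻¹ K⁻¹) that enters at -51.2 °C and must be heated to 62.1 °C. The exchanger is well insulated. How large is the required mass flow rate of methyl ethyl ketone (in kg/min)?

ṁ_c = 100 kg/min

Heat released by hot stream: Q = 109 × 0.920 × (447 − 187) = 26073 kJ/min
Energy balance on cold side (adiabatic exchanger): Q = ṁ_c·Cp_c·(T_c,out − T_c,in)
ṁ_c = 26073 / [2.30 × (62.1 − -51.2)] = 100.05 kg/min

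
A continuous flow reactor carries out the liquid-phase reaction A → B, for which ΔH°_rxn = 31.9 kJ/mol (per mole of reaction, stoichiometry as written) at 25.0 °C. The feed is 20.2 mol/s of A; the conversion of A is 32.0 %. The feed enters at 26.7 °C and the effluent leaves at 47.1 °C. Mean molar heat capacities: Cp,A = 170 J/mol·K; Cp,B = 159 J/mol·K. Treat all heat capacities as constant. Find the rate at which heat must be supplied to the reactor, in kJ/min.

Q_in = 16500 kJ/min

Extent of reaction ξ = 0.320 × 20.2 = 6.464 mol/s
Reaction term: ξ·ΔH°_rxn = 6.464 × 31.9 = 206.2 kJ/s
Sensible, feed 26.7→25 °C: -5.8378 kJ/s
Outlet flows (mol/s): A 13.736, B 6.464
Sensible, products 25→47.1 °C: 74.32 kJ/s
Q = ΔH = 274.68 kJ/s = 274.68 kW
Heat supplied = 16481 kJ/min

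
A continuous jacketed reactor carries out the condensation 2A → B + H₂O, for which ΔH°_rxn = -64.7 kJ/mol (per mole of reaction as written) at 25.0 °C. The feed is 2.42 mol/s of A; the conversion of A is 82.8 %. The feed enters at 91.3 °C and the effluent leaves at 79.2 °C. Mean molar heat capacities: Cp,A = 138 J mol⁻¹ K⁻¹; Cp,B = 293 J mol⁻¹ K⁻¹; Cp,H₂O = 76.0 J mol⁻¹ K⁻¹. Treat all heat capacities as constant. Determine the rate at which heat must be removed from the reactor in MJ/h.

Q_out = 230 MJ/h

Extent of reaction ξ = 0.828 × 2.42 / 2 = 1.0019 mol/s
Reaction term: ξ·ΔH°_rxn = 1.0019 × -64.7 = -64.822 kJ/s
Sensible, feed 91.3→25 °C: -22.142 kJ/s
Outlet flows (mol/s): A 0.41624, B 1.0019, H₂O 1.0019
Sensible, products 25→79.2 °C: 23.151 kJ/s
Q = ΔH = -63.812 kJ/s = -63.812 kW
Heat removed = 229.72 MJ/h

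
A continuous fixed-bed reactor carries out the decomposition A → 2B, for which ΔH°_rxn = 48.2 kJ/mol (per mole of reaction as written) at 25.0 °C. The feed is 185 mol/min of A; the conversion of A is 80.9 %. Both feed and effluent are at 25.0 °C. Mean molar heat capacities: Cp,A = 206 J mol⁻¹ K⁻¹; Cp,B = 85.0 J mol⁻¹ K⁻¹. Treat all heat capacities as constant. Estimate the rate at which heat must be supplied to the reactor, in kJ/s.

Extent of reaction ξ = 0.809 × 185 = 149.67 mol/min
Reaction term: ξ·ΔH°_rxn = 149.67 × 48.2 = 7213.9 kJ/min
Q = ΔH = 7213.9 kJ/min = 120.23 kW
Heat supplied = 120.23 kJ/s

Q_in = 120 kJ/s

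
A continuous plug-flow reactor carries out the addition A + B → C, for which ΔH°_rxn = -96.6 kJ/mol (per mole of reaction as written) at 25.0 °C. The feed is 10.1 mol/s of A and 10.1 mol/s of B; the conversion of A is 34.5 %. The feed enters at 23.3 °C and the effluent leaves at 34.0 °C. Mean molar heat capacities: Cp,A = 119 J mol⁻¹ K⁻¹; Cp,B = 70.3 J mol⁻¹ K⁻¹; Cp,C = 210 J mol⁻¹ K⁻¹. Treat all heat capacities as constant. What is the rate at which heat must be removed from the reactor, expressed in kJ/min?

Extent of reaction ξ = 0.345 × 10.1 = 3.4845 mol/s
Reaction term: ξ·ΔH°_rxn = 3.4845 × -96.6 = -336.6 kJ/s
Sensible, feed 23.3→25 °C: 3.2503 kJ/s
Outlet flows (mol/s): A 6.6155, B 6.6155, C 3.4845
Sensible, products 25→34.0 °C: 17.857 kJ/s
Q = ΔH = -315.5 kJ/s = -315.5 kW
Heat removed = 18930 kJ/min

Q_out = 18900 kJ/min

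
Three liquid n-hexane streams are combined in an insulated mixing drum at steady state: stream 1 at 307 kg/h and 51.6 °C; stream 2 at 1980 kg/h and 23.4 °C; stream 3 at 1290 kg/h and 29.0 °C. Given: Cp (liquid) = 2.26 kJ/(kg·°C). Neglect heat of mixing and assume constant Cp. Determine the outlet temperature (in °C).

Adiabatic, steady state ⇒ Σ ṁᵢCp,ᵢ(T_out − Tᵢ) = 0
Σ ṁᵢCp,ᵢTᵢ = 307×2.26×51.6 + 1980×2.26×23.4 + 1290×2.26×29.0 = 225060
Σ ṁᵢCp,ᵢ = 307×2.26 + 1980×2.26 + 1290×2.26 = 8084
T_out = 225060 / 8084 = 27.84 °C

T_out = 27.8 °C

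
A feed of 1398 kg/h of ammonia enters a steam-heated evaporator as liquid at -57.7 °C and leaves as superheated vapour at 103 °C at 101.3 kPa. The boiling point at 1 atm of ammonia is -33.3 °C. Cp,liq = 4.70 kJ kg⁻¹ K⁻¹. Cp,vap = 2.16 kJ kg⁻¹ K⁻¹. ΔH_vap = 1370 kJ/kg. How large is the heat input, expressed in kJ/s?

liquid -57.7→-33.3 °C: 114.68 kJ/kg
vaporisation at -33.3 °C: 1370 kJ/kg
vapour -33.3→103 °C: 294.41 kJ/kg
Δh = 114.68 + 1370 + 294.41 = 1779.1 kJ/kg
Q = ṁ·Δh = 1398 kg/h × 1779.1 kJ/kg = 2.4872e+06 kJ/h
|Q| = 690.88 kW

Q = 691 kJ/s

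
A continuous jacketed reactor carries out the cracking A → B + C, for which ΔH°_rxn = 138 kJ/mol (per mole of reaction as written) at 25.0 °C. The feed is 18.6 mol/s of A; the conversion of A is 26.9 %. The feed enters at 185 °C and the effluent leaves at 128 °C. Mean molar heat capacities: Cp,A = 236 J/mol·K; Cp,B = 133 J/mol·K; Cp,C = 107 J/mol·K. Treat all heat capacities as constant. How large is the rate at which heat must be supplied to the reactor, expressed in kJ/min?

Extent of reaction ξ = 0.269 × 18.6 = 5.0034 mol/s
Reaction term: ξ·ΔH°_rxn = 5.0034 × 138 = 690.47 kJ/s
Sensible, feed 185→25 °C: -702.34 kJ/s
Outlet flows (mol/s): A 13.597, B 5.0034, C 5.0034
Sensible, products 25→128 °C: 454.19 kJ/s
Q = ΔH = 442.32 kJ/s = 442.32 kW
Heat supplied = 26539 kJ/min

Q_in = 26500 kJ/min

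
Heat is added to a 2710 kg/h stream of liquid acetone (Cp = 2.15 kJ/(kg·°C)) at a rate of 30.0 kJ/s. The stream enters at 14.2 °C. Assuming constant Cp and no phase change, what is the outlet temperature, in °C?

T_out = 32.7 °C

Q = 30.0 kJ/s = 108000 kJ/h
ΔT = Q/(ṁ·Cp) = 108000/(2710×2.15) = 18.536 K
T_out = 14.2 + 18.536 = 32.736 °C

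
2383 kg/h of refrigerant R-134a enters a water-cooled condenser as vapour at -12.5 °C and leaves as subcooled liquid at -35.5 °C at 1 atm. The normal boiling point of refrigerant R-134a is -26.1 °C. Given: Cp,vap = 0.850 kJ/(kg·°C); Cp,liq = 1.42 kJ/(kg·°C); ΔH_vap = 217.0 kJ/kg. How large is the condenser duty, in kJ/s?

Q_c = 160 kJ/s

vapour -12.5→-26.1 °C: -11.56 kJ/kg
condensation at -26.1 °C: -217 kJ/kg
liquid -26.1→-35.5 °C: -13.348 kJ/kg
Δh = -11.56 + -217 + -13.348 = -241.91 kJ/kg
Q = ṁ·Δh = 2383 kg/h × -241.91 kJ/kg = -576470 kJ/h
|Q| = 160.13 kW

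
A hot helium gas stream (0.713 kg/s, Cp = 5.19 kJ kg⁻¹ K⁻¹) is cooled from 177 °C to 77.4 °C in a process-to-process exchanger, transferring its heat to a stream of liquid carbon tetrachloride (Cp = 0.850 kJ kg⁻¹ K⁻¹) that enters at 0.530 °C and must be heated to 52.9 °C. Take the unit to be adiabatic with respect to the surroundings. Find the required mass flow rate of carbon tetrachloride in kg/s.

ṁ_c = 8.28 kg/s

Heat released by hot stream: Q = 0.713 × 5.19 × (177 − 77.4) = 368.57 kJ/s
Energy balance on cold side (adiabatic exchanger): Q = ṁ_c·Cp_c·(T_c,out − T_c,in)
ṁ_c = 368.57 / [0.850 × (52.9 − 0.530)] = 8.2797 kg/s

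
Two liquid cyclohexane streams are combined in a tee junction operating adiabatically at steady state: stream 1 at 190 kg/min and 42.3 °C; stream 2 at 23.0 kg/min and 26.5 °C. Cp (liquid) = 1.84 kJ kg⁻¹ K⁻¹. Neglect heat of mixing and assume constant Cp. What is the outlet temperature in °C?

T_out = 40.6 °C

Energy balance with Q = 0: Σ ṁᵢCp,ᵢ(T_out − Tᵢ) = 0
T_out = Σ ṁᵢCp,ᵢTᵢ / Σ ṁᵢCp,ᵢ
      = 15910 / 391.92 = 40.594 °C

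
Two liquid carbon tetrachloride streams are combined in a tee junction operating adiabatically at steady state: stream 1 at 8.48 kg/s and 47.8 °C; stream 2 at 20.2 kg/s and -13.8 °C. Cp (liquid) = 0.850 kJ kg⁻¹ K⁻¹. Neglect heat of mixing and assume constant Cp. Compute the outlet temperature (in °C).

No heat crosses the boundary, so H_out = H_in.
T_out = Σ ṁᵢCp,ᵢTᵢ / Σ ṁᵢCp,ᵢ
      = 107.6 / 24.378 = 4.4137 °C

T_out = 4.41 °C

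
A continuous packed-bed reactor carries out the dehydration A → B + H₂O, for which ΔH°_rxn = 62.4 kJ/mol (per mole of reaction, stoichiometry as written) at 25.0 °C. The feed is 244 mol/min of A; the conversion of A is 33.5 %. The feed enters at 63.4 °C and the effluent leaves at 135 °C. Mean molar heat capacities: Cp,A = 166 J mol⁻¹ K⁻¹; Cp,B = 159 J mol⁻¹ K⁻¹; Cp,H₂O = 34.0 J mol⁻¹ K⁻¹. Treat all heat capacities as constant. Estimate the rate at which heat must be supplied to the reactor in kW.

Q_in = 137 kW

Extent of reaction ξ = 0.335 × 244 = 81.74 mol/min
Reaction term: ξ·ΔH°_rxn = 81.74 × 62.4 = 5100.6 kJ/min
Sensible, feed 63.4→25 °C: -1555.4 kJ/min
Outlet flows (mol/min): A 162.26, B 81.74, H₂O 81.74
Sensible, products 25→135 °C: 4698.2 kJ/min
Q = ΔH = 8243.4 kJ/min = 137.39 kW
Heat supplied = 137.39 kW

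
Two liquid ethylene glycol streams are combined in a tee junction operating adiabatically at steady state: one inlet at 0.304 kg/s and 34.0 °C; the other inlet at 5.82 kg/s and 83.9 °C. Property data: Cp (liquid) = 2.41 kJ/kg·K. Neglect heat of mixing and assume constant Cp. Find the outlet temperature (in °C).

T_out = 81.4 °C

Energy balance with Q = 0: Σ ṁᵢCp,ᵢ(T_out − Tᵢ) = 0
T_out = Σ ṁᵢCp,ᵢTᵢ / Σ ṁᵢCp,ᵢ
      = 1201.7 / 14.759 = 81.423 °C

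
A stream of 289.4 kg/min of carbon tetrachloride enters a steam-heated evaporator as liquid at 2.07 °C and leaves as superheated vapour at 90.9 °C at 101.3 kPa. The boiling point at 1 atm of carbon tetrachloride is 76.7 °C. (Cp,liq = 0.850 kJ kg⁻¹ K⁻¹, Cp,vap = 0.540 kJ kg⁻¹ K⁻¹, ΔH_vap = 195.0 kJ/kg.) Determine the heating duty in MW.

liquid 2.07→76.7 °C: 63.436 kJ/kg
vaporisation at 76.7 °C: 195 kJ/kg
vapour 76.7→90.9 °C: 7.668 kJ/kg
Δh = 63.436 + 195 + 7.668 = 266.1 kJ/kg
Q = ṁ·Δh = 289.4 kg/min × 266.1 kJ/kg = 77010 kJ/min
|Q| = 1283.5 kW = 1.2835 MW

Q = 1.28 MW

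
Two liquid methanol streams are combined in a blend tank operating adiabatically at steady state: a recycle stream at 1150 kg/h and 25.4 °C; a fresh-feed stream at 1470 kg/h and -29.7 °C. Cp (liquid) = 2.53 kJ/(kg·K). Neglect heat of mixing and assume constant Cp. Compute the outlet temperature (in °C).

Adiabatic, steady state ⇒ Σ ṁᵢCp,ᵢ(T_out − Tᵢ) = 0
T_out = Σ ṁᵢCp,ᵢTᵢ / Σ ṁᵢCp,ᵢ
      = -36556 / 6628.6 = -5.5149 °C

T_out = -5.51 °C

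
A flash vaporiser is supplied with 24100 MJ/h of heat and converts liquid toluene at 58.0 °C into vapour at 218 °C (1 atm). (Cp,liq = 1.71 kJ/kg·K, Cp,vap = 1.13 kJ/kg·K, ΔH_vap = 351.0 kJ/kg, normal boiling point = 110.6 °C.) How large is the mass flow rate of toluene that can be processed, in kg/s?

ṁ = 11.9 kg/s

Δh = 1.71×(110.6−58.0) + 351.0 + 1.13×(218−110.6) = 562.31 kJ/kg
Q = 24100 MJ/h = 6694.4 kJ/s = 6694.4 kJ/s
ṁ = Q/Δh = 6694.4 / 562.31 = 11.905 kg/s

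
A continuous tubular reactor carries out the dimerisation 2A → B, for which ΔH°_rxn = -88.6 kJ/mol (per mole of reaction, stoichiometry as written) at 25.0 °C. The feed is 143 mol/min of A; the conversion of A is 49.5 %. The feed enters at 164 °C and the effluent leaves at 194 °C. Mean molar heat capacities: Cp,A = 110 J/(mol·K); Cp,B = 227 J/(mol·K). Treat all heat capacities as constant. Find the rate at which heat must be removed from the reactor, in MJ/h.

Q_out = 157 MJ/h

Extent of reaction ξ = 0.495 × 143 / 2 = 35.392 mol/min
Reaction term: ξ·ΔH°_rxn = 35.392 × -88.6 = -3135.8 kJ/min
Sensible, feed 164→25 °C: -2186.5 kJ/min
Outlet flows (mol/min): A 72.215, B 35.392
Sensible, products 25→194 °C: 2700.2 kJ/min
Q = ΔH = -2622 kJ/min = -43.7 kW
Heat removed = 157.32 MJ/h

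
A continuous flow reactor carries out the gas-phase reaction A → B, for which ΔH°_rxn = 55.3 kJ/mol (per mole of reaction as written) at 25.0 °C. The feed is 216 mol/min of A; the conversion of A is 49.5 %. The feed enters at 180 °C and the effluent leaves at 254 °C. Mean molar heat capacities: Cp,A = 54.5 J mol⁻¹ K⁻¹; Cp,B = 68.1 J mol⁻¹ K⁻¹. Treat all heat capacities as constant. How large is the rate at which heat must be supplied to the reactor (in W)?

Extent of reaction ξ = 0.495 × 216 = 106.92 mol/min
Reaction term: ξ·ΔH°_rxn = 106.92 × 55.3 = 5912.7 kJ/min
Sensible, feed 180→25 °C: -1824.7 kJ/min
Outlet flows (mol/min): A 109.08, B 106.92
Sensible, products 25→254 °C: 3028.8 kJ/min
Q = ΔH = 7116.8 kJ/min = 118.61 kW
Heat supplied = 118610 W

Q_in = 119000 W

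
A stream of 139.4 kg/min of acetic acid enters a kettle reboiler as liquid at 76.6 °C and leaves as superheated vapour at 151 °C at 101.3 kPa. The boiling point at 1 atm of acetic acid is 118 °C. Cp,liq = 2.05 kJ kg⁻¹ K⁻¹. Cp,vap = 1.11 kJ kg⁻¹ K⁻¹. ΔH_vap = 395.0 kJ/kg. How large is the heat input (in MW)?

Q = 1.20 MW

liquid 76.6→118 °C: 84.87 kJ/kg
vaporisation at 118 °C: 395 kJ/kg
vapour 118→151 °C: 36.63 kJ/kg
Δh = 84.87 + 395 + 36.63 = 516.5 kJ/kg
Q = ṁ·Δh = 139.4 kg/min × 516.5 kJ/kg = 72000 kJ/min
|Q| = 1200 kW = 1.2 MW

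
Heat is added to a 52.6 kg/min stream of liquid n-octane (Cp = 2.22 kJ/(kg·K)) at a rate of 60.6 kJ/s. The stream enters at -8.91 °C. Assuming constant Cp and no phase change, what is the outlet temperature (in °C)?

Q = 60.6 kJ/s = 3636 kJ/min
ΔT = Q/(ṁ·Cp) = 3636/(52.6×2.22) = 31.138 K
T_out = -8.91 + 31.138 = 22.228 °C

T_out = 22.2 °C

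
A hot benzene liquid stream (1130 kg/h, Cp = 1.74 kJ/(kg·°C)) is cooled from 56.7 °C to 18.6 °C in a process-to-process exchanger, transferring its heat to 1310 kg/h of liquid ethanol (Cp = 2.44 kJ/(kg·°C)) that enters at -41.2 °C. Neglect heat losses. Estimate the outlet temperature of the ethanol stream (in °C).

Heat released by hot stream: Q = 1130 × 1.74 × (56.7 − 18.6) = 74912 kJ/h
Energy balance on cold side (adiabatic exchanger): Q = ṁ_c·Cp_c·(T_c,out − T_c,in)
T_c,out = -41.2 + 74912/(1310 × 2.44) = -17.764 °C

T_c,out = -17.8 °C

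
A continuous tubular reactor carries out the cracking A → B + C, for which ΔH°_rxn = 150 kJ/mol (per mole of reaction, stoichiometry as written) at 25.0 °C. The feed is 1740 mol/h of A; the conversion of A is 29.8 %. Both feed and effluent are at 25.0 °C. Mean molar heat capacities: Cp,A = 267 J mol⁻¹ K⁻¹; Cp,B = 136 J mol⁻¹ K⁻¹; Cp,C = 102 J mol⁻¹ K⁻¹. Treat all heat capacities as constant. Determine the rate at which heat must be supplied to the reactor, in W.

Q_in = 21600 W

Extent of reaction ξ = 0.298 × 1740 = 518.52 mol/h
Reaction term: ξ·ΔH°_rxn = 518.52 × 150 = 77778 kJ/h
Q = ΔH = 77778 kJ/h = 21.605 kW
Heat supplied = 21605 W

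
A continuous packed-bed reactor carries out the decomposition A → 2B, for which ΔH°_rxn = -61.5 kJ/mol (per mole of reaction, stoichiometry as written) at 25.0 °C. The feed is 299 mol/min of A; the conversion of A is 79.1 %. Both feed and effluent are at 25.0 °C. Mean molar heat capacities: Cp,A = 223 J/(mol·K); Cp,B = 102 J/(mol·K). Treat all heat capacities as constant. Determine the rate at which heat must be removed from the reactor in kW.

Q_out = 242 kW

Extent of reaction ξ = 0.791 × 299 = 236.51 mol/min
Reaction term: ξ·ΔH°_rxn = 236.51 × -61.5 = -14545 kJ/min
Q = ΔH = -14545 kJ/min = -242.42 kW
Heat removed = 242.42 kW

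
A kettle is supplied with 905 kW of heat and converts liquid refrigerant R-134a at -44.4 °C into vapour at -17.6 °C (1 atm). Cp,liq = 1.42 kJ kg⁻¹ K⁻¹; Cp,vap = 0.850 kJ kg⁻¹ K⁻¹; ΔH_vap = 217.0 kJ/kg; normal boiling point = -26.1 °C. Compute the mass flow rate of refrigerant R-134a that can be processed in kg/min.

ṁ = 217 kg/min

Δh = 1.42×(-26.1−-44.4) + 217.0 + 0.850×(-17.6−-26.1) = 250.21 kJ/kg
Q = 905 kW = 905 kJ/s = 54300 kJ/min
ṁ = Q/Δh = 54300 / 250.21 = 217.02 kg/min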